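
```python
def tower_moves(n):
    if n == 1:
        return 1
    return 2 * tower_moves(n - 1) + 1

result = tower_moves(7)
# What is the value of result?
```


tower_moves(7)
= 2 * tower_moves(6) + 1
= 2 * (2 * tower_moves(5) + 1) + 1
= 2 * (2 * (2 * tower_moves(4) + 1) + 1) + 1
= 2 * (2 * (2 * (2 * tower_moves(3) + 1) + 1) + 1) + 1
= 2 * (2 * (2 * (2 * (2 * tower_moves(2) + 1) + 1) + 1) + 1) + 1
= 2 * (2 * (2 * (2 * (2 * (2 * tower_moves(1) + 1) + 1) + 1) + 1) + 1) + 1
Now compute bottom-up:
tower_moves(1) = 1
tower_moves(2) = 2 * 1 + 1 = 3
tower_moves(3) = 2 * 3 + 1 = 7
tower_moves(4) = 2 * 7 + 1 = 15
tower_moves(5) = 2 * 15 + 1 = 31
tower_moves(6) = 2 * 31 + 1 = 63
tower_moves(7) = 2 * 63 + 1 = 127
= 127


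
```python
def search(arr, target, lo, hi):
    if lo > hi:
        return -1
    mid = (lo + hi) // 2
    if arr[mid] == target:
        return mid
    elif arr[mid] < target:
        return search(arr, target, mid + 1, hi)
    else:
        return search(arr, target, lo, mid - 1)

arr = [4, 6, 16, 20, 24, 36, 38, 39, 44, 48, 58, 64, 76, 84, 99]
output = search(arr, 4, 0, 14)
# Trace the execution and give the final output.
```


search(arr, 4, 0, 14)
lo=0, hi=14, mid=7, arr[mid]=39
39 > 4, search left half
lo=0, hi=6, mid=3, arr[mid]=20
20 > 4, search left half
lo=0, hi=2, mid=1, arr[mid]=6
6 > 4, search left half
lo=0, hi=0, mid=0, arr[mid]=4
arr[0] == 4, found at index 0
= 0


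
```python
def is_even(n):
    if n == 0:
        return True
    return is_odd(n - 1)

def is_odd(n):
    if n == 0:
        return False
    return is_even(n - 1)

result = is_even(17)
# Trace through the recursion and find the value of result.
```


is_even(17)
= is_odd(16)
= is_even(15)
= is_odd(14)
= is_even(13)
= is_odd(12)
= is_even(11)
= is_odd(10)
= is_even(9)
= is_odd(8)
= is_even(7)
= is_odd(6)
= is_even(5)
= is_odd(4)
= is_even(3)
= is_odd(2)
= is_even(1)
= is_odd(0)
n == 0: return False
= False


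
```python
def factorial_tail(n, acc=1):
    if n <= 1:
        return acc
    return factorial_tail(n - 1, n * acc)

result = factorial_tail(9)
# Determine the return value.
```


factorial_tail(9, 1)
= factorial_tail(8, 9 * 1) = factorial_tail(8, 9)
= factorial_tail(7, 8 * 9) = factorial_tail(7, 72)
= factorial_tail(6, 7 * 72) = factorial_tail(6, 504)
= factorial_tail(5, 6 * 504) = factorial_tail(5, 3024)
= factorial_tail(4, 5 * 3024) = factorial_tail(4, 15120)
= factorial_tail(3, 4 * 15120) = factorial_tail(3, 60480)
= factorial_tail(2, 3 * 60480) = factorial_tail(2, 181440)
= factorial_tail(1, 2 * 181440) = factorial_tail(1, 362880)
n <= 1, return acc = 362880


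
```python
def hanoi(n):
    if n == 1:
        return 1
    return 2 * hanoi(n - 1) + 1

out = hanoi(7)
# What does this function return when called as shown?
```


hanoi(7)
= 2 * hanoi(6) + 1
= 2 * (2 * hanoi(5) + 1) + 1
= 2 * (2 * (2 * hanoi(4) + 1) + 1) + 1
= 2 * (2 * (2 * (2 * hanoi(3) + 1) + 1) + 1) + 1
= 2 * (2 * (2 * (2 * (2 * hanoi(2) + 1) + 1) + 1) + 1) + 1
= 2 * (2 * (2 * (2 * (2 * (2 * hanoi(1) + 1) + 1) + 1) + 1) + 1) + 1
Now compute bottom-up:
hanoi(1) = 1
hanoi(2) = 2 * 1 + 1 = 3
hanoi(3) = 2 * 3 + 1 = 7
hanoi(4) = 2 * 7 + 1 = 15
hanoi(5) = 2 * 15 + 1 = 31
hanoi(6) = 2 * 31 + 1 = 63
hanoi(7) = 2 * 63 + 1 = 127
= 127


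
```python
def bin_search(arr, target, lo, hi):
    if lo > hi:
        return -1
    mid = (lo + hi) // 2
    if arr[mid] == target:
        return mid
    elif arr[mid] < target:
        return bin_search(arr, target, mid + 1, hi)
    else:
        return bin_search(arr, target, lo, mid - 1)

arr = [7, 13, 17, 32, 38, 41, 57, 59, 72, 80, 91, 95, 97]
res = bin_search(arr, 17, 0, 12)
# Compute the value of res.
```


bin_search(arr, 17, 0, 12)
lo=0, hi=12, mid=6, arr[mid]=57
57 > 17, search left half
lo=0, hi=5, mid=2, arr[mid]=17
arr[2] == 17, found at index 2
= 2


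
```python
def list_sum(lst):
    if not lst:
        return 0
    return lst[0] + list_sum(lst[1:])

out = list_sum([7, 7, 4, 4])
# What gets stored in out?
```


list_sum([7, 7, 4, 4])
= 7 + list_sum([7, 4, 4])
= 7 + 7 + list_sum([4, 4])
= 7 + 7 + 4 + list_sum([4])
= 7 + 7 + 4 + 4 + list_sum([])
= 7 + 7 + 4 + 4 + 0
= 22


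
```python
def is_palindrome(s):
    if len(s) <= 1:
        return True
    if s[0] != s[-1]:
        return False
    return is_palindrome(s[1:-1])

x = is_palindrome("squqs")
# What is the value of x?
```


is_palindrome("squqs")
"squqs": s[0]='s' == s[-1]='s' -> is_palindrome("quq")
"quq": s[0]='q' == s[-1]='q' -> is_palindrome("u")
"u": len <= 1 -> True
= True


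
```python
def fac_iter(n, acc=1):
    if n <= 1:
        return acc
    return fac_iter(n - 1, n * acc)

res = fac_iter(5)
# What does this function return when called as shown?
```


fac_iter(5, 1)
= fac_iter(4, 5 * 1) = fac_iter(4, 5)
= fac_iter(3, 4 * 5) = fac_iter(3, 20)
= fac_iter(2, 3 * 20) = fac_iter(2, 60)
= fac_iter(1, 2 * 60) = fac_iter(1, 120)
n <= 1, return acc = 120


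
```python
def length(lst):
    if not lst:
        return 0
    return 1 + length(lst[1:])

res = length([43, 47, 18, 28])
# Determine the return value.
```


length([43, 47, 18, 28])
= 1 + length([47, 18, 28])
= 1 + 1 + length([18, 28])
= 1 + 1 + 1 + length([28])
= 1 + 1 + 1 + 1 + length([])
= 1 + 1 + 1 + 1 + 0
= 4


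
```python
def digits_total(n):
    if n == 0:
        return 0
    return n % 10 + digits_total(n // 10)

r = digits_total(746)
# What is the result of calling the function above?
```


digits_total(746)
= 6 + digits_total(74)
= 6 + 4 + digits_total(7)
= 6 + 4 + 7 + digits_total(0)
= 6 + 4 + 7 + 0
= 17


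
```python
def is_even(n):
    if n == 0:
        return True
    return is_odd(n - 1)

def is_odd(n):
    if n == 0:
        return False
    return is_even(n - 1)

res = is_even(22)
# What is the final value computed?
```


is_even(22)
= is_odd(21)
= is_even(20)
= is_odd(19)
= is_even(18)
= is_odd(17)
= is_even(16)
= is_odd(15)
= is_even(14)
= is_odd(13)
= is_even(12)
= is_odd(11)
= is_even(10)
= is_odd(9)
= is_even(8)
= is_odd(7)
= is_even(6)
= is_odd(5)
= is_even(4)
= is_odd(3)
= is_even(2)
= is_odd(1)
= is_even(0)
n == 0: return True
= True


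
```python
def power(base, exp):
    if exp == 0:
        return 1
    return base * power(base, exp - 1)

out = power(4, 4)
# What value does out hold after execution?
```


power(4, 4)
= 4 * power(4, 3)
= 4 * 4 * power(4, 2)
= 4 * 4 * 4 * power(4, 1)
= 4 * 4 * 4 * 4 * power(4, 0)
= 4 * 4 * 4 * 4 * 1
= 256


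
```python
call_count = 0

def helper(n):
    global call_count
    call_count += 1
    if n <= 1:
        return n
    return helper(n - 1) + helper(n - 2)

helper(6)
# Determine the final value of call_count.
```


helper(6) calls helper(5) and helper(4); each non-base call branches into two more.
Let C(k) = total number of calls made by helper(k), including the call to helper(k) itself.
Base cases: C(0) = 1, C(1) = 1
Recurrence: C(k) = 1 + C(k-1) + C(k-2)
  C(2) = 1 + C(1) + C(0) = 1 + 1 + 1 = 3
  C(3) = 1 + C(2) + C(1) = 1 + 3 + 1 = 5
  C(4) = 1 + C(3) + C(2) = 1 + 5 + 3 = 9
  C(5) = 1 + C(4) + C(3) = 1 + 9 + 5 = 15
  C(6) = 1 + C(5) + C(4) = 1 + 15 + 9 = 25
Total calls = C(6) = 25


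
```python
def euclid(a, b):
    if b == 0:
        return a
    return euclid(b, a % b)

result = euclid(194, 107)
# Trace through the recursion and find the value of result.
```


euclid(194, 107)
= euclid(107, 194 % 107) = euclid(107, 87)
= euclid(87, 107 % 87) = euclid(87, 20)
= euclid(20, 87 % 20) = euclid(20, 7)
= euclid(7, 20 % 7) = euclid(7, 6)
= euclid(6, 7 % 6) = euclid(6, 1)
= euclid(1, 6 % 1) = euclid(1, 0)
b == 0, return a = 1


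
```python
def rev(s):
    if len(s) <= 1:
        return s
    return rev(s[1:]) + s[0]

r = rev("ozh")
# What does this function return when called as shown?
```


rev("ozh")
= rev("zh") + "o"
= rev("h") + "z" + "o"
= "h" + "z" + "o"
= "hzo"


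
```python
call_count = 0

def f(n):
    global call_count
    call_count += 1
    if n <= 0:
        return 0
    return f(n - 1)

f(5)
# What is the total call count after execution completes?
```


f(5) calls f(4) calls ... calls f(0)
Total calls: 5 + 1 (for base case) = 6


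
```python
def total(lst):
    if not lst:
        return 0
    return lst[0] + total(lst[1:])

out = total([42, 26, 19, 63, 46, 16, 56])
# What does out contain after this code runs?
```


total([42, 26, 19, 63, 46, 16, 56])
= 42 + total([26, 19, 63, 46, 16, 56])
= 42 + 26 + total([19, 63, 46, 16, 56])
= 42 + 26 + 19 + total([63, 46, 16, 56])
= 42 + 26 + 19 + 63 + total([46, 16, 56])
= 42 + 26 + 19 + 63 + 46 + total([16, 56])
= 42 + 26 + 19 + 63 + 46 + 16 + total([56])
= 42 + 26 + 19 + 63 + 46 + 16 + 56 + total([])
= 42 + 26 + 19 + 63 + 46 + 16 + 56 + 0
= 268


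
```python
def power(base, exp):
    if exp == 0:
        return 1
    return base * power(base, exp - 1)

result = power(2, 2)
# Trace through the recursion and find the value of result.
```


power(2, 2)
= 2 * power(2, 1)
= 2 * 2 * power(2, 0)
= 2 * 2 * 1
= 4


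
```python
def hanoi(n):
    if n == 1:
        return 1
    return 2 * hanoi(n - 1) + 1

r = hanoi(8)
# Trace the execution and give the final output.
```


hanoi(8)
= 2 * hanoi(7) + 1
= 2 * (2 * hanoi(6) + 1) + 1
= 2 * (2 * (2 * hanoi(5) + 1) + 1) + 1
= 2 * (2 * (2 * (2 * hanoi(4) + 1) + 1) + 1) + 1
= 2 * (2 * (2 * (2 * (2 * hanoi(3) + 1) + 1) + 1) + 1) + 1
= 2 * (2 * (2 * (2 * (2 * (2 * hanoi(2) + 1) + 1) + 1) + 1) + 1) + 1
= 2 * (2 * (2 * (2 * (2 * (2 * (2 * hanoi(1) + 1) + 1) + 1) + 1) + 1) + 1) + 1
Now compute bottom-up:
hanoi(1) = 1
hanoi(2) = 2 * 1 + 1 = 3
hanoi(3) = 2 * 3 + 1 = 7
hanoi(4) = 2 * 7 + 1 = 15
hanoi(5) = 2 * 15 + 1 = 31
hanoi(6) = 2 * 31 + 1 = 63
hanoi(7) = 2 * 63 + 1 = 127
hanoi(8) = 2 * 127 + 1 = 255
= 255


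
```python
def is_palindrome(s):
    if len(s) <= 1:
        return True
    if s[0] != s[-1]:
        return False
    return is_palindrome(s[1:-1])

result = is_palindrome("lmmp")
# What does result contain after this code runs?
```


is_palindrome("lmmp")
"lmmp": s[0]='l' != s[-1]='p' -> False
= False


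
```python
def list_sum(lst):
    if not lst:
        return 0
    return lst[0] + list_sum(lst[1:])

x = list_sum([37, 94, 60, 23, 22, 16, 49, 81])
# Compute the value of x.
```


list_sum([37, 94, 60, 23, 22, 16, 49, 81])
= 37 + list_sum([94, 60, 23, 22, 16, 49, 81])
= 37 + 94 + list_sum([60, 23, 22, 16, 49, 81])
= 37 + 94 + 60 + list_sum([23, 22, 16, 49, 81])
= 37 + 94 + 60 + 23 + list_sum([22, 16, 49, 81])
= 37 + 94 + 60 + 23 + 22 + list_sum([16, 49, 81])
= 37 + 94 + 60 + 23 + 22 + 16 + list_sum([49, 81])
= 37 + 94 + 60 + 23 + 22 + 16 + 49 + list_sum([81])
= 37 + 94 + 60 + 23 + 22 + 16 + 49 + 81 + list_sum([])
= 37 + 94 + 60 + 23 + 22 + 16 + 49 + 81 + 0
= 382


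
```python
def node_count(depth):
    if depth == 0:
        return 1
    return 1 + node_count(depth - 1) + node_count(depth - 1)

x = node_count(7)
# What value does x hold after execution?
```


node_count(7)
= 1 + node_count(6) + node_count(6)
= 1 + 2 * node_count(6)
node_count(k) = 2^(k+1) - 1
node_count(0) = 1
node_count(1) = 3
node_count(2) = 7
node_count(3) = 15
node_count(4) = 31
node_count(7) = 2^8 - 1 = 255


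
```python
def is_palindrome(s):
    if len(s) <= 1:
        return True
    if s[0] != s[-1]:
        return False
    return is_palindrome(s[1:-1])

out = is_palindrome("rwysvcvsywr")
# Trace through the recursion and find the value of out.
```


is_palindrome("rwysvcvsywr")
"rwysvcvsywr": s[0]='r' == s[-1]='r' -> is_palindrome("wysvcvsyw")
"wysvcvsyw": s[0]='w' == s[-1]='w' -> is_palindrome("ysvcvsy")
"ysvcvsy": s[0]='y' == s[-1]='y' -> is_palindrome("svcvs")
"svcvs": s[0]='s' == s[-1]='s' -> is_palindrome("vcv")
"vcv": s[0]='v' == s[-1]='v' -> is_palindrome("c")
"c": len <= 1 -> True
= True


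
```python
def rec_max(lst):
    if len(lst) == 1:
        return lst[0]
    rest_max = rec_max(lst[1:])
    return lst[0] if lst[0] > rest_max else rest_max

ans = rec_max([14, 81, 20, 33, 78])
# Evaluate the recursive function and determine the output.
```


rec_max([14, 81, 20, 33, 78])
= compare 14 with rec_max([81, 20, 33, 78])
= compare 81 with rec_max([20, 33, 78])
= compare 20 with rec_max([33, 78])
= compare 33 with rec_max([78])
Base: rec_max([78]) = 78
compare 33 with 78: max = 78
compare 20 with 78: max = 78
compare 81 with 78: max = 81
compare 14 with 81: max = 81
= 81


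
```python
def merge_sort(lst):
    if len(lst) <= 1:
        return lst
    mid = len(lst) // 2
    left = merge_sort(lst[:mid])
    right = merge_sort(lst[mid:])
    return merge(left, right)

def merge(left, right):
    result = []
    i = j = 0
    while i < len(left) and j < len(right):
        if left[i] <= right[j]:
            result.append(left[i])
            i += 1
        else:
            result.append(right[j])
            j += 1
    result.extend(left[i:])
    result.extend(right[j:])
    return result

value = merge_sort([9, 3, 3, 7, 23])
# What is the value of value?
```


merge_sort([9, 3, 3, 7, 23])
Split into [9, 3] and [3, 7, 23]
Left sorted: [3, 9]
Right sorted: [3, 7, 23]
Merge [3, 9] and [3, 7, 23]
= [3, 3, 7, 9, 23]


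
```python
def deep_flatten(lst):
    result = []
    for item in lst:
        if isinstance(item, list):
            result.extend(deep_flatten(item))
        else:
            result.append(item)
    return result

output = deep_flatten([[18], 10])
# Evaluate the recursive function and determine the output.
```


deep_flatten([[18], 10])
Processing each element:
  [18] is a list -> deep_flatten recursively -> [18]
  10 is not a list -> append 10
= [18, 10]


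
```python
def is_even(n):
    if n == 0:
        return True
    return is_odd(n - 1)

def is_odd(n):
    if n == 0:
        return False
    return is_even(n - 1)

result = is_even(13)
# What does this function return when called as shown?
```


is_even(13)
= is_odd(12)
= is_even(11)
= is_odd(10)
= is_even(9)
= is_odd(8)
= is_even(7)
= is_odd(6)
= is_even(5)
= is_odd(4)
= is_even(3)
= is_odd(2)
= is_even(1)
= is_odd(0)
n == 0: return False
= False


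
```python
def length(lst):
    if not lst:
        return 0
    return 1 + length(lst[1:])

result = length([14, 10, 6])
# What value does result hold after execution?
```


length([14, 10, 6])
= 1 + length([10, 6])
= 1 + 1 + length([6])
= 1 + 1 + 1 + length([])
= 1 + 1 + 1 + 0
= 3


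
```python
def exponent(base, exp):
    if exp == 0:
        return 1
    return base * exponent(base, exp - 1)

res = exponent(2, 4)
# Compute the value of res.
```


exponent(2, 4)
= 2 * exponent(2, 3)
= 2 * 2 * exponent(2, 2)
= 2 * 2 * 2 * exponent(2, 1)
= 2 * 2 * 2 * 2 * exponent(2, 0)
= 2 * 2 * 2 * 2 * 1
= 16


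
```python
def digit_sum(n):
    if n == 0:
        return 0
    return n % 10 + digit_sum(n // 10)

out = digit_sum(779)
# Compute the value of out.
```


digit_sum(779)
= 9 + digit_sum(77)
= 9 + 7 + digit_sum(7)
= 9 + 7 + 7 + digit_sum(0)
= 9 + 7 + 7 + 0
= 23


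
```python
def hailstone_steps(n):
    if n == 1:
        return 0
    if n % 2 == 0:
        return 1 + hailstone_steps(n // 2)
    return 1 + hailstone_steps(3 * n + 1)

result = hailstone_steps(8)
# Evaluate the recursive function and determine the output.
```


hailstone_steps(8)
8 is even -> hailstone_steps(4)
4 is even -> hailstone_steps(2)
2 is even -> hailstone_steps(1)
Reached 1 after 3 steps
= 3


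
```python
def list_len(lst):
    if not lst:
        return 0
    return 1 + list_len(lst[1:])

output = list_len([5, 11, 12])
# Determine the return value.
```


list_len([5, 11, 12])
= 1 + list_len([11, 12])
= 1 + 1 + list_len([12])
= 1 + 1 + 1 + list_len([])
= 1 + 1 + 1 + 0
= 3


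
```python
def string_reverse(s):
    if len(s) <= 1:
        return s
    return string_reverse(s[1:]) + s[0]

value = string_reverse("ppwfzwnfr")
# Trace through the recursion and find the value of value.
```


string_reverse("ppwfzwnfr")
= string_reverse("pwfzwnfr") + "p"
= string_reverse("wfzwnfr") + "p" + "p"
= string_reverse("fzwnfr") + "w" + "p" + "p"
= string_reverse("zwnfr") + "f" + "w" + "p" + "p"
= string_reverse("wnfr") + "z" + "f" + "w" + "p" + "p"
= string_reverse("nfr") + "w" + "z" + "f" + "w" + "p" + "p"
= string_reverse("fr") + "n" + "w" + "z" + "f" + "w" + "p" + "p"
= string_reverse("r") + "f" + "n" + "w" + "z" + "f" + "w" + "p" + "p"
= "r" + "f" + "n" + "w" + "z" + "f" + "w" + "p" + "p"
= "rfnwzfwpp"


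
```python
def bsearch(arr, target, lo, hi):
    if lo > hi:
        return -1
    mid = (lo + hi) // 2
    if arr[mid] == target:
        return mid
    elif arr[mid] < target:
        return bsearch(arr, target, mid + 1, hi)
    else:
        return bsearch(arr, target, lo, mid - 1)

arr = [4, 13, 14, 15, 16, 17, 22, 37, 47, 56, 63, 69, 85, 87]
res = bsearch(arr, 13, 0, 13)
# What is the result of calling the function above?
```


bsearch(arr, 13, 0, 13)
lo=0, hi=13, mid=6, arr[mid]=22
22 > 13, search left half
lo=0, hi=5, mid=2, arr[mid]=14
14 > 13, search left half
lo=0, hi=1, mid=0, arr[mid]=4
4 < 13, search right half
lo=1, hi=1, mid=1, arr[mid]=13
arr[1] == 13, found at index 1
= 1


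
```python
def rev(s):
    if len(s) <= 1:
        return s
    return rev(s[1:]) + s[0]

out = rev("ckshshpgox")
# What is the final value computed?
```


rev("ckshshpgox")
= rev("kshshpgox") + "c"
= rev("shshpgox") + "k" + "c"
= rev("hshpgox") + "s" + "k" + "c"
= rev("shpgox") + "h" + "s" + "k" + "c"
= rev("hpgox") + "s" + "h" + "s" + "k" + "c"
= rev("pgox") + "h" + "s" + "h" + "s" + "k" + "c"
= rev("gox") + "p" + "h" + "s" + "h" + "s" + "k" + "c"
= rev("ox") + "g" + "p" + "h" + "s" + "h" + "s" + "k" + "c"
= rev("x") + "o" + "g" + "p" + "h" + "s" + "h" + "s" + "k" + "c"
= "x" + "o" + "g" + "p" + "h" + "s" + "h" + "s" + "k" + "c"
= "xogphshskc"


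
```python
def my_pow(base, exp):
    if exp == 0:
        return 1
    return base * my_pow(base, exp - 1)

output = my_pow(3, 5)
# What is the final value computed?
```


my_pow(3, 5)
= 3 * my_pow(3, 4)
= 3 * 3 * my_pow(3, 3)
= 3 * 3 * 3 * my_pow(3, 2)
= 3 * 3 * 3 * 3 * my_pow(3, 1)
= 3 * 3 * 3 * 3 * 3 * my_pow(3, 0)
= 3 * 3 * 3 * 3 * 3 * 1
= 243


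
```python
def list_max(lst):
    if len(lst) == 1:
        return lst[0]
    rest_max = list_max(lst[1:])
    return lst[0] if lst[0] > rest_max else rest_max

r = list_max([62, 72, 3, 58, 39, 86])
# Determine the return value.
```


list_max([62, 72, 3, 58, 39, 86])
= compare 62 with list_max([72, 3, 58, 39, 86])
= compare 72 with list_max([3, 58, 39, 86])
= compare 3 with list_max([58, 39, 86])
= compare 58 with list_max([39, 86])
= compare 39 with list_max([86])
Base: list_max([86]) = 86
compare 39 with 86: max = 86
compare 58 with 86: max = 86
compare 3 with 86: max = 86
compare 72 with 86: max = 86
compare 62 with 86: max = 86
= 86


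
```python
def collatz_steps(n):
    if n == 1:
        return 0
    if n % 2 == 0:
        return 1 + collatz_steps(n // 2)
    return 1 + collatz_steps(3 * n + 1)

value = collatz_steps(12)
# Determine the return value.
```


collatz_steps(12)
12 is even -> collatz_steps(6)
6 is even -> collatz_steps(3)
3 is odd -> 3*3+1 = 10 -> collatz_steps(10)
10 is even -> collatz_steps(5)
5 is odd -> 3*5+1 = 16 -> collatz_steps(16)
16 is even -> collatz_steps(8)
8 is even -> collatz_steps(4)
4 is even -> collatz_steps(2)
2 is even -> collatz_steps(1)
Reached 1 after 9 steps
= 9


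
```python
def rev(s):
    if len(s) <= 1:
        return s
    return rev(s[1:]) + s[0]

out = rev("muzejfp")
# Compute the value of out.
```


rev("muzejfp")
= rev("uzejfp") + "m"
= rev("zejfp") + "u" + "m"
= rev("ejfp") + "z" + "u" + "m"
= rev("jfp") + "e" + "z" + "u" + "m"
= rev("fp") + "j" + "e" + "z" + "u" + "m"
= rev("p") + "f" + "j" + "e" + "z" + "u" + "m"
= "p" + "f" + "j" + "e" + "z" + "u" + "m"
= "pfjezum"


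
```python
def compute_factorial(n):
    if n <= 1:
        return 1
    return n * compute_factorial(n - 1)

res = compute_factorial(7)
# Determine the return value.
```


compute_factorial(7)
= 7 * compute_factorial(6)
= 7 * 6 * compute_factorial(5)
= 7 * 6 * 5 * compute_factorial(4)
= 7 * 6 * 5 * 4 * compute_factorial(3)
= 7 * 6 * 5 * 4 * 3 * compute_factorial(2)
= 7 * 6 * 5 * 4 * 3 * 2 * compute_factorial(1)
= 7 * 6 * 5 * 4 * 3 * 2 * 1
= 5040


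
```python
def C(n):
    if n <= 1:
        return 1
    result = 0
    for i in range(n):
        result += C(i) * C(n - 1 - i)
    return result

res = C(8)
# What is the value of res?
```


C(8)
= sum of C(i) * C(8-1-i) for i in 0..7
First compute sub-values bottom-up:
  C(0) = 1, C(1) = 1
  C(2) = 1*1 + 1*1 = 2
  C(3) = 1*2 + 1*1 + 2*1 = 5
  C(4) = 1*5 + 1*2 + 2*1 + 5*1 = 14
  C(5) = 1*14 + 1*5 + 2*2 + 5*1 + 14*1 = 42
  C(6) = 1*42 + 1*14 + 2*5 + 5*2 + 14*1 + 42*1 = 132
  C(7) = 1*132 + 1*42 + 2*14 + 5*5 + 14*2 + 42*1 + 132*1 = 429
Now C(8):
  C(0)*C(7) = 1*429 = 429
  C(1)*C(6) = 1*132 = 132
  C(2)*C(5) = 2*42 = 84
  C(3)*C(4) = 5*14 = 70
  C(4)*C(3) = 14*5 = 70
  C(5)*C(2) = 42*2 = 84
  C(6)*C(1) = 132*1 = 132
  C(7)*C(0) = 429*1 = 429
= 429 + 132 + 84 + 70 + 70 + 84 + 132 + 429
= 1430


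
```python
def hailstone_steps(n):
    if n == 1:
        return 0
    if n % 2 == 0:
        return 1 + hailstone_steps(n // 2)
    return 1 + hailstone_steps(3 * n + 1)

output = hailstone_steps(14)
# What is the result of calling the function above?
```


hailstone_steps(14)
14 is even -> hailstone_steps(7)
7 is odd -> 3*7+1 = 22 -> hailstone_steps(22)
22 is even -> hailstone_steps(11)
11 is odd -> 3*11+1 = 34 -> hailstone_steps(34)
34 is even -> hailstone_steps(17)
17 is odd -> 3*17+1 = 52 -> hailstone_steps(52)
52 is even -> hailstone_steps(26)
26 is even -> hailstone_steps(13)
13 is odd -> 3*13+1 = 40 -> hailstone_steps(40)
40 is even -> hailstone_steps(20)
20 is even -> hailstone_steps(10)
10 is even -> hailstone_steps(5)
5 is odd -> 3*5+1 = 16 -> hailstone_steps(16)
16 is even -> hailstone_steps(8)
8 is even -> hailstone_steps(4)
4 is even -> hailstone_steps(2)
2 is even -> hailstone_steps(1)
Reached 1 after 17 steps
= 17


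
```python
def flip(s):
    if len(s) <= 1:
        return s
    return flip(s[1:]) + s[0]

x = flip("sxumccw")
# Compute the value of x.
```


flip("sxumccw")
= flip("xumccw") + "s"
= flip("umccw") + "x" + "s"
= flip("mccw") + "u" + "x" + "s"
= flip("ccw") + "m" + "u" + "x" + "s"
= flip("cw") + "c" + "m" + "u" + "x" + "s"
= flip("w") + "c" + "c" + "m" + "u" + "x" + "s"
= "w" + "c" + "c" + "m" + "u" + "x" + "s"
= "wccmuxs"


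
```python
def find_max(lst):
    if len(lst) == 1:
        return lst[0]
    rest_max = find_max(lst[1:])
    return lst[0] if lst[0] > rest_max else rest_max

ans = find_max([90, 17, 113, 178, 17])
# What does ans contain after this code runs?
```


find_max([90, 17, 113, 178, 17])
= compare 90 with find_max([17, 113, 178, 17])
= compare 17 with find_max([113, 178, 17])
= compare 113 with find_max([178, 17])
= compare 178 with find_max([17])
Base: find_max([17]) = 17
compare 178 with 17: max = 178
compare 113 with 178: max = 178
compare 17 with 178: max = 178
compare 90 with 178: max = 178
= 178


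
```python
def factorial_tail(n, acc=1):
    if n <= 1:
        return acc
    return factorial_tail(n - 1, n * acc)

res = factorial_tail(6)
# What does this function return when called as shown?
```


factorial_tail(6, 1)
= factorial_tail(5, 6 * 1) = factorial_tail(5, 6)
= factorial_tail(4, 5 * 6) = factorial_tail(4, 30)
= factorial_tail(3, 4 * 30) = factorial_tail(3, 120)
= factorial_tail(2, 3 * 120) = factorial_tail(2, 360)
= factorial_tail(1, 2 * 360) = factorial_tail(1, 720)
n <= 1, return acc = 720


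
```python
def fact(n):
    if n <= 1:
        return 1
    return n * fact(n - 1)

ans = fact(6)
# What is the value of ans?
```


fact(6)
= 6 * fact(5)
= 6 * 5 * fact(4)
= 6 * 5 * 4 * fact(3)
= 6 * 5 * 4 * 3 * fact(2)
= 6 * 5 * 4 * 3 * 2 * fact(1)
= 6 * 5 * 4 * 3 * 2 * 1
= 720


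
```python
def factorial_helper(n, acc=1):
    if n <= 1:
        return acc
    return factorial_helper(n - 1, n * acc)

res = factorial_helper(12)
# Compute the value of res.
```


factorial_helper(12, 1)
= factorial_helper(11, 12 * 1) = factorial_helper(11, 12)
= factorial_helper(10, 11 * 12) = factorial_helper(10, 132)
= factorial_helper(9, 10 * 132) = factorial_helper(9, 1320)
= factorial_helper(8, 9 * 1320) = factorial_helper(8, 11880)
= factorial_helper(7, 8 * 11880) = factorial_helper(7, 95040)
= factorial_helper(6, 7 * 95040) = factorial_helper(6, 665280)
= factorial_helper(5, 6 * 665280) = factorial_helper(5, 3991680)
= factorial_helper(4, 5 * 3991680) = factorial_helper(4, 19958400)
= factorial_helper(3, 4 * 19958400) = factorial_helper(3, 79833600)
= factorial_helper(2, 3 * 79833600) = factorial_helper(2, 239500800)
= factorial_helper(1, 2 * 239500800) = factorial_helper(1, 479001600)
n <= 1, return acc = 479001600


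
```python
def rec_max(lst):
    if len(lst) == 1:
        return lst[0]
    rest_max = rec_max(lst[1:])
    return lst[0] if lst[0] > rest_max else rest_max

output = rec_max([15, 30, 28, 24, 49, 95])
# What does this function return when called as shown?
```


rec_max([15, 30, 28, 24, 49, 95])
= compare 15 with rec_max([30, 28, 24, 49, 95])
= compare 30 with rec_max([28, 24, 49, 95])
= compare 28 with rec_max([24, 49, 95])
= compare 24 with rec_max([49, 95])
= compare 49 with rec_max([95])
Base: rec_max([95]) = 95
compare 49 with 95: max = 95
compare 24 with 95: max = 95
compare 28 with 95: max = 95
compare 30 with 95: max = 95
compare 15 with 95: max = 95
= 95


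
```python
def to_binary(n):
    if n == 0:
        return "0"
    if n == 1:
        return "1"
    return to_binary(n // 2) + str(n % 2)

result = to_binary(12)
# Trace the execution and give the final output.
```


to_binary(12)
= to_binary(6) + "0"
= to_binary(3) + "0" + "0"
= to_binary(1) + "1" + "0" + "0"
= "1" + "1" + "0" + "0"
= "1100"


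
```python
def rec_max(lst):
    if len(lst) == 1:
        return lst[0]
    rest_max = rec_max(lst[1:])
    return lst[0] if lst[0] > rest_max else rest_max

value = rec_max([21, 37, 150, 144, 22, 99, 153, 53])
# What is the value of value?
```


rec_max([21, 37, 150, 144, 22, 99, 153, 53])
= compare 21 with rec_max([37, 150, 144, 22, 99, 153, 53])
= compare 37 with rec_max([150, 144, 22, 99, 153, 53])
= compare 150 with rec_max([144, 22, 99, 153, 53])
= compare 144 with rec_max([22, 99, 153, 53])
= compare 22 with rec_max([99, 153, 53])
= compare 99 with rec_max([153, 53])
= compare 153 with rec_max([53])
Base: rec_max([53]) = 53
compare 153 with 53: max = 153
compare 99 with 153: max = 153
compare 22 with 153: max = 153
compare 144 with 153: max = 153
compare 150 with 153: max = 153
compare 37 with 153: max = 153
compare 21 with 153: max = 153
= 153


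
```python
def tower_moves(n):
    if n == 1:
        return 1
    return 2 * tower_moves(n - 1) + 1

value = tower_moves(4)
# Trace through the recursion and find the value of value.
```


tower_moves(4)
= 2 * tower_moves(3) + 1
= 2 * (2 * tower_moves(2) + 1) + 1
= 2 * (2 * (2 * tower_moves(1) + 1) + 1) + 1
Now compute bottom-up:
tower_moves(1) = 1
tower_moves(2) = 2 * 1 + 1 = 3
tower_moves(3) = 2 * 3 + 1 = 7
tower_moves(4) = 2 * 7 + 1 = 15
= 15


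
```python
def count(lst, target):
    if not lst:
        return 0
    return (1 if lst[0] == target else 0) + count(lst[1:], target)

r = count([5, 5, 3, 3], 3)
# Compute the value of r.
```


count([5, 5, 3, 3], 3)
lst[0]=5 != 3: 0 + count([5, 3, 3], 3)
lst[0]=5 != 3: 0 + count([3, 3], 3)
lst[0]=3 == 3: 1 + count([3], 3)
lst[0]=3 == 3: 1 + count([], 3)
= 2


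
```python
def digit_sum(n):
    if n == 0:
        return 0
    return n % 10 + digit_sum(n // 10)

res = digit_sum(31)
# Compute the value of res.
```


digit_sum(31)
= 1 + digit_sum(3)
= 1 + 3 + digit_sum(0)
= 1 + 3 + 0
= 4


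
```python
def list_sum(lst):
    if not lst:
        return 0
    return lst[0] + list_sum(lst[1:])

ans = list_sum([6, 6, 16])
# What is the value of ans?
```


list_sum([6, 6, 16])
= 6 + list_sum([6, 16])
= 6 + 6 + list_sum([16])
= 6 + 6 + 16 + list_sum([])
= 6 + 6 + 16 + 0
= 28


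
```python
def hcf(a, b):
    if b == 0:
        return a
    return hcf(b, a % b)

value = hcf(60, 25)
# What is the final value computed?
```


hcf(60, 25)
= hcf(25, 60 % 25) = hcf(25, 10)
= hcf(10, 25 % 10) = hcf(10, 5)
= hcf(5, 10 % 5) = hcf(5, 0)
b == 0, return a = 5


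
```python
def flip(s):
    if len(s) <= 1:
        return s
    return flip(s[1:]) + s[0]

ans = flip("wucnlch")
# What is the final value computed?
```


flip("wucnlch")
= flip("ucnlch") + "w"
= flip("cnlch") + "u" + "w"
= flip("nlch") + "c" + "u" + "w"
= flip("lch") + "n" + "c" + "u" + "w"
= flip("ch") + "l" + "n" + "c" + "u" + "w"
= flip("h") + "c" + "l" + "n" + "c" + "u" + "w"
= "h" + "c" + "l" + "n" + "c" + "u" + "w"
= "hclncuw"


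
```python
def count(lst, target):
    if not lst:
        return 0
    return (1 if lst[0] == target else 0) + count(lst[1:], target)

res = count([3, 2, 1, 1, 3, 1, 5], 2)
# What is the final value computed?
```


count([3, 2, 1, 1, 3, 1, 5], 2)
lst[0]=3 != 2: 0 + count([2, 1, 1, 3, 1, 5], 2)
lst[0]=2 == 2: 1 + count([1, 1, 3, 1, 5], 2)
lst[0]=1 != 2: 0 + count([1, 3, 1, 5], 2)
lst[0]=1 != 2: 0 + count([3, 1, 5], 2)
lst[0]=3 != 2: 0 + count([1, 5], 2)
lst[0]=1 != 2: 0 + count([5], 2)
lst[0]=5 != 2: 0 + count([], 2)
= 1


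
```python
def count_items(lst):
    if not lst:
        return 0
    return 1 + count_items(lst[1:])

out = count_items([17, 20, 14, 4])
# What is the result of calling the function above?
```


count_items([17, 20, 14, 4])
= 1 + count_items([20, 14, 4])
= 1 + 1 + count_items([14, 4])
= 1 + 1 + 1 + count_items([4])
= 1 + 1 + 1 + 1 + count_items([])
= 1 + 1 + 1 + 1 + 0
= 4


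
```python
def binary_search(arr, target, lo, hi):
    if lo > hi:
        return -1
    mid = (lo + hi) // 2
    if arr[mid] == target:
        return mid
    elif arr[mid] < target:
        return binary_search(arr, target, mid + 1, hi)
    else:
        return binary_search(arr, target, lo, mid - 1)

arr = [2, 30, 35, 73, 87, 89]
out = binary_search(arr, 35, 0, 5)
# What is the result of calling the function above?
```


binary_search(arr, 35, 0, 5)
lo=0, hi=5, mid=2, arr[mid]=35
arr[2] == 35, found at index 2
= 2


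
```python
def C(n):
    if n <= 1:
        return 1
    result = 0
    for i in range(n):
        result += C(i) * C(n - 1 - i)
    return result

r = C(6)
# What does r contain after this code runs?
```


C(6)
= sum of C(i) * C(6-1-i) for i in 0..5
First compute sub-values bottom-up:
  C(0) = 1, C(1) = 1
  C(2) = 1*1 + 1*1 = 2
  C(3) = 1*2 + 1*1 + 2*1 = 5
  C(4) = 1*5 + 1*2 + 2*1 + 5*1 = 14
  C(5) = 1*14 + 1*5 + 2*2 + 5*1 + 14*1 = 42
Now C(6):
  C(0)*C(5) = 1*42 = 42
  C(1)*C(4) = 1*14 = 14
  C(2)*C(3) = 2*5 = 10
  C(3)*C(2) = 5*2 = 10
  C(4)*C(1) = 14*1 = 14
  C(5)*C(0) = 42*1 = 42
= 42 + 14 + 10 + 10 + 14 + 42
= 132


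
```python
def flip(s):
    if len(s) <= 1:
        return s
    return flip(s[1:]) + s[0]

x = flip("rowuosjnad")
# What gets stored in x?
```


flip("rowuosjnad")
= flip("owuosjnad") + "r"
= flip("wuosjnad") + "o" + "r"
= flip("uosjnad") + "w" + "o" + "r"
= flip("osjnad") + "u" + "w" + "o" + "r"
= flip("sjnad") + "o" + "u" + "w" + "o" + "r"
= flip("jnad") + "s" + "o" + "u" + "w" + "o" + "r"
= flip("nad") + "j" + "s" + "o" + "u" + "w" + "o" + "r"
= flip("ad") + "n" + "j" + "s" + "o" + "u" + "w" + "o" + "r"
= flip("d") + "a" + "n" + "j" + "s" + "o" + "u" + "w" + "o" + "r"
= "d" + "a" + "n" + "j" + "s" + "o" + "u" + "w" + "o" + "r"
= "danjsouwor"


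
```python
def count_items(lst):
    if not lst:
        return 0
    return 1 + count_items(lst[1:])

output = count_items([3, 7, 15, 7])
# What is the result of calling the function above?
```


count_items([3, 7, 15, 7])
= 1 + count_items([7, 15, 7])
= 1 + 1 + count_items([15, 7])
= 1 + 1 + 1 + count_items([7])
= 1 + 1 + 1 + 1 + count_items([])
= 1 + 1 + 1 + 1 + 0
= 4


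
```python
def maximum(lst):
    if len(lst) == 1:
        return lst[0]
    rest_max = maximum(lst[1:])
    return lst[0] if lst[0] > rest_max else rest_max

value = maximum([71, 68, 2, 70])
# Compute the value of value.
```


maximum([71, 68, 2, 70])
= compare 71 with maximum([68, 2, 70])
= compare 68 with maximum([2, 70])
= compare 2 with maximum([70])
Base: maximum([70]) = 70
compare 2 with 70: max = 70
compare 68 with 70: max = 70
compare 71 with 70: max = 71
= 71


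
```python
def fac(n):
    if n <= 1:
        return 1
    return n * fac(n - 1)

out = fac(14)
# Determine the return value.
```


fac(14)
= 14 * fac(13)
= 14 * 13 * fac(12)
= 14 * 13 * 12 * fac(11)
= 14 * 13 * 12 * 11 * fac(10)
= 14 * 13 * 12 * 11 * 10 * fac(9)
= 14 * 13 * 12 * 11 * 10 * 9 * fac(8)
= 14 * 13 * 12 * 11 * 10 * 9 * 8 * fac(7)
= 14 * 13 * 12 * 11 * 10 * 9 * 8 * 7 * fac(6)
= 14 * 13 * 12 * 11 * 10 * 9 * 8 * 7 * 6 * fac(5)
= 14 * 13 * 12 * 11 * 10 * 9 * 8 * 7 * 6 * 5 * fac(4)
= 14 * 13 * 12 * 11 * 10 * 9 * 8 * 7 * 6 * 5 * 4 * fac(3)
= 14 * 13 * 12 * 11 * 10 * 9 * 8 * 7 * 6 * 5 * 4 * 3 * fac(2)
= 14 * 13 * 12 * 11 * 10 * 9 * 8 * 7 * 6 * 5 * 4 * 3 * 2 * fac(1)
= 14 * 13 * 12 * 11 * 10 * 9 * 8 * 7 * 6 * 5 * 4 * 3 * 2 * 1
= 87178291200


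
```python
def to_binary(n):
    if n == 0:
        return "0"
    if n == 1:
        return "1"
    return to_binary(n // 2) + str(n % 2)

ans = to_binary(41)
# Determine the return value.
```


to_binary(41)
= to_binary(20) + "1"
= to_binary(10) + "0" + "1"
= to_binary(5) + "0" + "0" + "1"
= to_binary(2) + "1" + "0" + "0" + "1"
= to_binary(1) + "0" + "1" + "0" + "0" + "1"
= "1" + "0" + "1" + "0" + "0" + "1"
= "101001"


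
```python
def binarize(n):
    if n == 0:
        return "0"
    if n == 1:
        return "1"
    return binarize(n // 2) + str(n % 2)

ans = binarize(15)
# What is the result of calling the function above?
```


binarize(15)
= binarize(7) + "1"
= binarize(3) + "1" + "1"
= binarize(1) + "1" + "1" + "1"
= "1" + "1" + "1" + "1"
= "1111"


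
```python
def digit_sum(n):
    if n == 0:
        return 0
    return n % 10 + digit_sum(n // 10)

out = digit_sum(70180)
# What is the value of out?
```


digit_sum(70180)
= 0 + digit_sum(7018)
= 0 + 8 + digit_sum(701)
= 0 + 8 + 1 + digit_sum(70)
= 0 + 8 + 1 + 0 + digit_sum(7)
= 0 + 8 + 1 + 0 + 7 + digit_sum(0)
= 0 + 8 + 1 + 0 + 7 + 0
= 16


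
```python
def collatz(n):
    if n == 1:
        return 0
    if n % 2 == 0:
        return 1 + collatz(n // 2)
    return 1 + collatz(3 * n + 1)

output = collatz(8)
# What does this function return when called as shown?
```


collatz(8)
8 is even -> collatz(4)
4 is even -> collatz(2)
2 is even -> collatz(1)
Reached 1 after 3 steps
= 3


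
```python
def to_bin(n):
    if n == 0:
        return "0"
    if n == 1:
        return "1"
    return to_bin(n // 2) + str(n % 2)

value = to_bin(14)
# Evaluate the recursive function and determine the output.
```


to_bin(14)
= to_bin(7) + "0"
= to_bin(3) + "1" + "0"
= to_bin(1) + "1" + "1" + "0"
= "1" + "1" + "1" + "0"
= "1110"


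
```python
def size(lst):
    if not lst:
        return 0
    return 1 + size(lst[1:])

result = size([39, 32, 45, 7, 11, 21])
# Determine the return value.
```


size([39, 32, 45, 7, 11, 21])
= 1 + size([32, 45, 7, 11, 21])
= 1 + 1 + size([45, 7, 11, 21])
= 1 + 1 + 1 + size([7, 11, 21])
= 1 + 1 + 1 + 1 + size([11, 21])
= 1 + 1 + 1 + 1 + 1 + size([21])
= 1 + 1 + 1 + 1 + 1 + 1 + size([])
= 1 + 1 + 1 + 1 + 1 + 1 + 0
= 6


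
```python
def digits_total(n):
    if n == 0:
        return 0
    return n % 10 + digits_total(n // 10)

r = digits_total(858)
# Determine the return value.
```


digits_total(858)
= 8 + digits_total(85)
= 8 + 5 + digits_total(8)
= 8 + 5 + 8 + digits_total(0)
= 8 + 5 + 8 + 0
= 21


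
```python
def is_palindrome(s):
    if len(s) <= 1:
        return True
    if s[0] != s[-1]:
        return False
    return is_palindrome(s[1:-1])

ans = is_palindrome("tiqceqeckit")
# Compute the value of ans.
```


is_palindrome("tiqceqeckit")
"tiqceqeckit": s[0]='t' == s[-1]='t' -> is_palindrome("iqceqecki")
"iqceqecki": s[0]='i' == s[-1]='i' -> is_palindrome("qceqeck")
"qceqeck": s[0]='q' != s[-1]='k' -> False
= False


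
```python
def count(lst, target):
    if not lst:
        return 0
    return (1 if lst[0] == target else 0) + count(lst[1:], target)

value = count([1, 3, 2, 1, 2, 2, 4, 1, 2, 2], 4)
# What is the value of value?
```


count([1, 3, 2, 1, 2, 2, 4, 1, 2, 2], 4)
lst[0]=1 != 4: 0 + count([3, 2, 1, 2, 2, 4, 1, 2, 2], 4)
lst[0]=3 != 4: 0 + count([2, 1, 2, 2, 4, 1, 2, 2], 4)
lst[0]=2 != 4: 0 + count([1, 2, 2, 4, 1, 2, 2], 4)
lst[0]=1 != 4: 0 + count([2, 2, 4, 1, 2, 2], 4)
lst[0]=2 != 4: 0 + count([2, 4, 1, 2, 2], 4)
lst[0]=2 != 4: 0 + count([4, 1, 2, 2], 4)
lst[0]=4 == 4: 1 + count([1, 2, 2], 4)
lst[0]=1 != 4: 0 + count([2, 2], 4)
lst[0]=2 != 4: 0 + count([2], 4)
lst[0]=2 != 4: 0 + count([], 4)
= 1


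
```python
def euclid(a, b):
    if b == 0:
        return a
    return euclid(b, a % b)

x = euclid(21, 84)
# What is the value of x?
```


euclid(21, 84)
= euclid(84, 21 % 84) = euclid(84, 21)
= euclid(21, 84 % 21) = euclid(21, 0)
b == 0, return a = 21


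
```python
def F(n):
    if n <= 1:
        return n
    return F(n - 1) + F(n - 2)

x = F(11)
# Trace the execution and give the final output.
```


F(11)
= F(10) + F(9)
= (F(9) + F(8)) + F(9)
Computing bottom-up: F(0)=0, F(1)=1, F(2)=1, F(3)=2, F(4)=3, F(5)=5, F(6)=8, F(7)=13, F(8)=21, F(9)=34, F(10)=55, F(11)=89
= 89


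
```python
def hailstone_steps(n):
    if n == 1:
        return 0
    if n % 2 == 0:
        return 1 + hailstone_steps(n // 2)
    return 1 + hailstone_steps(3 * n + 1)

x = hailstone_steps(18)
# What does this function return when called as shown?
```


hailstone_steps(18)
18 is even -> hailstone_steps(9)
9 is odd -> 3*9+1 = 28 -> hailstone_steps(28)
28 is even -> hailstone_steps(14)
14 is even -> hailstone_steps(7)
7 is odd -> 3*7+1 = 22 -> hailstone_steps(22)
22 is even -> hailstone_steps(11)
11 is odd -> 3*11+1 = 34 -> hailstone_steps(34)
34 is even -> hailstone_steps(17)
17 is odd -> 3*17+1 = 52 -> hailstone_steps(52)
52 is even -> hailstone_steps(26)
26 is even -> hailstone_steps(13)
13 is odd -> 3*13+1 = 40 -> hailstone_steps(40)
40 is even -> hailstone_steps(20)
20 is even -> hailstone_steps(10)
10 is even -> hailstone_steps(5)
5 is odd -> 3*5+1 = 16 -> hailstone_steps(16)
16 is even -> hailstone_steps(8)
8 is even -> hailstone_steps(4)
4 is even -> hailstone_steps(2)
2 is even -> hailstone_steps(1)
Reached 1 after 20 steps
= 20


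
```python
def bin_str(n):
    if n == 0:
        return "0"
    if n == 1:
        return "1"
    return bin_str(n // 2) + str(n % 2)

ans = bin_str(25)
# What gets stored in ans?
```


bin_str(25)
= bin_str(12) + "1"
= bin_str(6) + "0" + "1"
= bin_str(3) + "0" + "0" + "1"
= bin_str(1) + "1" + "0" + "0" + "1"
= "1" + "1" + "0" + "0" + "1"
= "11001"


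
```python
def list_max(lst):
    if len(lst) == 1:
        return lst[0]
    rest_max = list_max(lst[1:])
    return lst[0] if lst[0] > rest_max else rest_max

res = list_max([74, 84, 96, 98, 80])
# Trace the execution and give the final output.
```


list_max([74, 84, 96, 98, 80])
= compare 74 with list_max([84, 96, 98, 80])
= compare 84 with list_max([96, 98, 80])
= compare 96 with list_max([98, 80])
= compare 98 with list_max([80])
Base: list_max([80]) = 80
compare 98 with 80: max = 98
compare 96 with 98: max = 98
compare 84 with 98: max = 98
compare 74 with 98: max = 98
= 98


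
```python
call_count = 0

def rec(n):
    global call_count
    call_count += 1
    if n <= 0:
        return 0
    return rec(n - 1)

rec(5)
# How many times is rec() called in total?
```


rec(5) calls rec(4) calls ... calls rec(0)
Total calls: 5 + 1 (for base case) = 6


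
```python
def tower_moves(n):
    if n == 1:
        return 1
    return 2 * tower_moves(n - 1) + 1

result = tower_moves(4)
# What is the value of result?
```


tower_moves(4)
= 2 * tower_moves(3) + 1
= 2 * (2 * tower_moves(2) + 1) + 1
= 2 * (2 * (2 * tower_moves(1) + 1) + 1) + 1
Now compute bottom-up:
tower_moves(1) = 1
tower_moves(2) = 2 * 1 + 1 = 3
tower_moves(3) = 2 * 3 + 1 = 7
tower_moves(4) = 2 * 7 + 1 = 15
= 15


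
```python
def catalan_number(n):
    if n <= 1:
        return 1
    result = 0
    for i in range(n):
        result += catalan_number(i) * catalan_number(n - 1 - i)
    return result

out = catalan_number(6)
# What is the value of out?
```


catalan_number(6)
= sum of catalan_number(i) * catalan_number(6-1-i) for i in 0..5
First compute sub-values bottom-up:
  catalan_number(0) = 1, catalan_number(1) = 1
  catalan_number(2) = 1*1 + 1*1 = 2
  catalan_number(3) = 1*2 + 1*1 + 2*1 = 5
  catalan_number(4) = 1*5 + 1*2 + 2*1 + 5*1 = 14
  catalan_number(5) = 1*14 + 1*5 + 2*2 + 5*1 + 14*1 = 42
Now catalan_number(6):
  catalan_number(0)*catalan_number(5) = 1*42 = 42
  catalan_number(1)*catalan_number(4) = 1*14 = 14
  catalan_number(2)*catalan_number(3) = 2*5 = 10
  catalan_number(3)*catalan_number(2) = 5*2 = 10
  catalan_number(4)*catalan_number(1) = 14*1 = 14
  catalan_number(5)*catalan_number(0) = 42*1 = 42
= 42 + 14 + 10 + 10 + 14 + 42
= 132
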